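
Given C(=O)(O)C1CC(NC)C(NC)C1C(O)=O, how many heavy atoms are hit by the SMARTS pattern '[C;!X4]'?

The query [C;!X4] means: aliphatic carbon that does not have four total connections.
Check the 15 heavy atoms by environment: 7× C (X4) → no; 2× N (X3) → no; 2× C (X3) → match; 2× O (X1) → no; 2× O (X2) → no.
That gives 2 matching atoms.

2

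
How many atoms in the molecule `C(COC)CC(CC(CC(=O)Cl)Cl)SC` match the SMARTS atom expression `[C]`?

10

The query [C] means: uppercase C matches aliphatic (non-aromatic) carbon only.
Check the 15 heavy atoms by environment: 10× C → match; 1× S → no; 2× Cl → no; 2× O → no.
That gives 10 matching atoms.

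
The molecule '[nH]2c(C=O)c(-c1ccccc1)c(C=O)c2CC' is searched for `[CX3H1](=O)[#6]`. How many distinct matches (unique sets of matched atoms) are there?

[CX3H1](=O)[#6] is the SMARTS for an aldehyde: an sp2 carbon with one H, double-bonded to O and single-bonded to carbon.
The molecule carries 2 separate instances of an aldehyde (-CHO) meeting every constraint; each maps to a distinct set of atoms, giving 2 matches.

2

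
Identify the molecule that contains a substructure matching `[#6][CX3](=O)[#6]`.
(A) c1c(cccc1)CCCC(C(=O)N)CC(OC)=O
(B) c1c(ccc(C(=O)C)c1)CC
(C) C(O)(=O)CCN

B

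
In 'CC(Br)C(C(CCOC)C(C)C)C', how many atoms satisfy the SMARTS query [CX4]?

The query [CX4] means: C with X4: aliphatic carbon with exactly 4 total connections (bonds + H).
Check the 13 heavy atoms by environment: 11× C (X4) → match; 1× Br (X1) → no; 1× O (X2) → no.
That gives 11 matching atoms.

11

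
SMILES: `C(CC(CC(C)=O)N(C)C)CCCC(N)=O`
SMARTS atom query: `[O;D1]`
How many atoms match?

2

The query [O;D1] means: aliphatic oxygen bonded to exactly one heavy atom.
Check the 16 heavy atoms by environment: 6× C (D2) → no; 3× C (D3) → no; 2× O (D1) → match; 1× N (D1) → no; 3× C (D1) → no; 1× N (D3) → no.
That gives 2 matching atoms.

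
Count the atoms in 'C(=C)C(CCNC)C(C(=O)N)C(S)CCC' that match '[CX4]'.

9

The query [CX4] means: C with X4: aliphatic carbon with exactly 4 total connections (bonds + H).
Check the 16 heavy atoms by environment: 9× C (X4) → match; 1× S (X2) → no; 3× C (X3) → no; 1× O (X1) → no; 2× N (X3) → no.
That gives 9 matching atoms.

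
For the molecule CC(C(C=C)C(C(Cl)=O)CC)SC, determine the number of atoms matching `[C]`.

The query [C] means: uppercase C matches aliphatic (non-aromatic) carbon only.
Check the 13 heavy atoms by environment: 10× C → match; 1× O → no; 1× Cl → no; 1× S → no.
That gives 10 matching atoms.

10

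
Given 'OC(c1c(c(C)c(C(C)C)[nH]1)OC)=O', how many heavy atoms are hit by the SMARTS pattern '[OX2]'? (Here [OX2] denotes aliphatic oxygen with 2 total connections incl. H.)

The query [OX2] means: aliphatic oxygen with two total connections — ether, hydroxyl, or ester single-bond O.
Check the 14 heavy atoms by environment: 1× n (aromatic, X3) → no; 4× c (aromatic, X3) → no; 5× C (X4) → no; 2× O (X2) → match; 1× C (X3) → no; 1× O (X1) → no.
That gives 2 matching atoms.

2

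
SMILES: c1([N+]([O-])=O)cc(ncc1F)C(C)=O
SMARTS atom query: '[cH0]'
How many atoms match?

3

The query [cH0] means: aromatic carbon with no attached hydrogen (substituted or ring-fusion).
Check the 13 heavy atoms by environment: 1× n (aromatic, H0) → no; 2× c (aromatic, H1) → no; 3× c (aromatic, H0) → match; 1× N (charge +1, H0) → no; 1× O (charge -1, H0) → no; 2× O (H0) → no; 1× F (H0) → no; 1× C (H0) → no; 1× C (H3) → no.
That gives 3 matching atoms.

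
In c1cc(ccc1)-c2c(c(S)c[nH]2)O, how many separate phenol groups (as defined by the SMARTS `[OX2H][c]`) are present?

1

[OX2H][c] is the SMARTS for a phenol: a hydroxyl oxygen attached to an aromatic carbon.
Exactly one fragment in the molecule meets all constraints, giving 1 match.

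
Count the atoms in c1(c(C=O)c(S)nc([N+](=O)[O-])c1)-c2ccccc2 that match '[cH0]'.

5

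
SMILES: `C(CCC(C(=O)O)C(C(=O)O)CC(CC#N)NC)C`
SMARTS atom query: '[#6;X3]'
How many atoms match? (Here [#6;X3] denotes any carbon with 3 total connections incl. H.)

2

The query [#6;X3] means: any carbon (aromatic or not) with three total connections.
Check the 19 heavy atoms by environment: 10× C (X4) → no; 1× N (X3) → no; 1× C (X2) → no; 1× N (X1) → no; 2× C (X3) → match; 2× O (X1) → no; 2× O (X2) → no.
That gives 2 matching atoms.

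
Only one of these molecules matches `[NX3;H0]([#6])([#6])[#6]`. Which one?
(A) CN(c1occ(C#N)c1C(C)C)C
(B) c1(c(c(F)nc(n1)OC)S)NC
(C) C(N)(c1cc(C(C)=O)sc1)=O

A

[NX3;H0]([#6])([#6])[#6] describes a trivalent nitrogen with no H, bonded to three carbons (a tertiary amine).
(A) contains a dimethylamino group (-N(CH3)2), which satisfies every atom and bond constraint.
(B) has an N-methylamino group (-NHCH3) but the nitrogen still has one H (H1), not H0.
(C) has a primary amide (-C(=O)NH2) but the amide nitrogen has H2 and only one carbon neighbour.
So the answer is (A).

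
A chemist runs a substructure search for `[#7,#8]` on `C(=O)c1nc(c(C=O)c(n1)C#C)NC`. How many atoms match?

5

Check the 14 heavy atoms by environment: 2× n (aromatic) → match; 4× c (aromatic) → no; 1× N → match; 5× C → no; 2× O → match.
Summing the matching environments: 2 + 1 + 2 = 5 matching atoms.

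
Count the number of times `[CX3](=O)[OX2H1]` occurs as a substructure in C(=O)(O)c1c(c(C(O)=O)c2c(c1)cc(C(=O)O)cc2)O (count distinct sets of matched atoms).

3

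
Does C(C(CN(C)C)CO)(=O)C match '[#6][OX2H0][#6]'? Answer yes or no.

No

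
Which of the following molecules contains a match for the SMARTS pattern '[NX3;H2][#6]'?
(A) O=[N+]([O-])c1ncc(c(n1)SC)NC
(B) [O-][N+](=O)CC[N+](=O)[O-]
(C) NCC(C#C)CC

[NX3;H2][#6] describes a trivalent nitrogen with two H attached to carbon (a primary amine).
(A) has an N-methylamino group (-NHCH3) but the nitrogen bears two carbons and only one H (H1), not H2.
(B) has a nitro group (-[N+](=O)[O-]) but the nitrogen is [N+] with no H, not NX3H2.
(C) contains a primary amino group (-NH2), which satisfies every atom and bond constraint.
So the answer is (C).

C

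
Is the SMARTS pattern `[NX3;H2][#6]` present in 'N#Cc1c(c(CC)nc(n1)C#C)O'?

No

The pattern [NX3;H2][#6] describes a trivalent nitrogen with two H attached to carbon — a primary amine.
The closest candidate here is a nitrile (-C#N), but the nitrogen is NX1 (triple-bonded), not NX3 with two H. No other fragment satisfies the full query, so there is no match.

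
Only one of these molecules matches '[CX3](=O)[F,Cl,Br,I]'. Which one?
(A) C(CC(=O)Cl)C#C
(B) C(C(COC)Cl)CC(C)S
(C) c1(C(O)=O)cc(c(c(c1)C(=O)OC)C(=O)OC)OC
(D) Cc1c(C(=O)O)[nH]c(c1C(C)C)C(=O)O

A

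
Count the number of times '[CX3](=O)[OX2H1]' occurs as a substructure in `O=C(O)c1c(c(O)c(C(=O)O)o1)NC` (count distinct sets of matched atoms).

2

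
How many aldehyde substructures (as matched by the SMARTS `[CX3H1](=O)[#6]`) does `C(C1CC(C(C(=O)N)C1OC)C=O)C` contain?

1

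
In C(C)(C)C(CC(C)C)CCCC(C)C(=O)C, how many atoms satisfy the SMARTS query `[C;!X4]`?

1

Check the 16 heavy atoms by environment: 14× C (X4) → no; 1× C (X3) → match; 1× O (X1) → no.
That gives 1 matching atom.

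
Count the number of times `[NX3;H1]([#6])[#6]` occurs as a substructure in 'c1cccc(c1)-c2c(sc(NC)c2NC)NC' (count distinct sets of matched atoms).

3

[NX3;H1]([#6])[#6] is the SMARTS for a secondary amine: a trivalent nitrogen with one H, bonded to two carbons.
The molecule carries 3 separate instances of an N-methylamino group (-NHCH3) meeting every constraint; each maps to a distinct set of atoms, giving 3 matches.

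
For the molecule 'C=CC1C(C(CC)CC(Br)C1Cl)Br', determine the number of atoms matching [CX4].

8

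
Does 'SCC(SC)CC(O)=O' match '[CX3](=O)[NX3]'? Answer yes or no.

The pattern [CX3](=O)[NX3] describes a carbonyl carbon bonded to a trivalent nitrogen — an amide.
The closest candidate here is a carboxylic acid group (-C(=O)OH), but the carbonyl is bonded to O, not to an NX3 nitrogen. No other fragment satisfies the full query, so there is no match.

No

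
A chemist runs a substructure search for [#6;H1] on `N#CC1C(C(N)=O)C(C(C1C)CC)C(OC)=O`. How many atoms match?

5

The query [#6;H1] means: any carbon bearing exactly one hydrogen.
Check the 17 heavy atoms by environment: 5× C (H1) → match; 3× C (H3) → no; 3× C (H0) → no; 3× O (H0) → no; 1× N (H2) → no; 1× N (H0) → no; 1× C (H2) → no.
That gives 5 matching atoms.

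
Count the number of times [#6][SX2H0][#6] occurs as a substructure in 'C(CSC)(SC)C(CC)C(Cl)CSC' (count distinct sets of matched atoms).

[#6][SX2H0][#6] is the SMARTS for a thioether: an aliphatic sulfur bridging two carbons with no H on the sulfur.
The molecule carries 3 separate instances of a methylthio ether (-SCH3) meeting every constraint; each maps to a distinct set of atoms, giving 3 matches.

3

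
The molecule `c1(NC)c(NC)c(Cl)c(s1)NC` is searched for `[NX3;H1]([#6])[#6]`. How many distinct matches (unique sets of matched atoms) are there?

3

[NX3;H1]([#6])[#6] is the SMARTS for a secondary amine: a trivalent nitrogen with one H, bonded to two carbons.
The molecule carries 3 separate instances of an N-methylamino group (-NHCH3) meeting every constraint; each maps to a distinct set of atoms, giving 3 matches.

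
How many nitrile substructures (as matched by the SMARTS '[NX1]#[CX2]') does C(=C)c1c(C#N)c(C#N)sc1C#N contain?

3

[NX1]#[CX2] is the SMARTS for a nitrile: a nitrogen triple-bonded to a two-connected carbon.
The molecule carries 3 separate instances of a nitrile (-C#N) meeting every constraint; each maps to a distinct set of atoms, giving 3 matches.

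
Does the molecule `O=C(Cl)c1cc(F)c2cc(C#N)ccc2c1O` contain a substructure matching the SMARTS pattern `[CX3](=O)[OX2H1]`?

No

The pattern [CX3](=O)[OX2H1] describes an sp2 carbon double-bonded to O and single-bonded to an -OH oxygen — a carboxylic acid.
The closest candidate here is an acyl chloride (-C(=O)Cl), but the carbonyl is bonded to Cl, not to an -OH oxygen. No other fragment satisfies the full query, so there is no match.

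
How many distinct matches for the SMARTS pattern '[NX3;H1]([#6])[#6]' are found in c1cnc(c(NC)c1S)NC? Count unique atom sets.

[NX3;H1]([#6])[#6] is the SMARTS for a secondary amine: a trivalent nitrogen with one H, bonded to two carbons.
The molecule carries 2 separate instances of an N-methylamino group (-NHCH3) meeting every constraint; each maps to a distinct set of atoms, giving 2 matches.

2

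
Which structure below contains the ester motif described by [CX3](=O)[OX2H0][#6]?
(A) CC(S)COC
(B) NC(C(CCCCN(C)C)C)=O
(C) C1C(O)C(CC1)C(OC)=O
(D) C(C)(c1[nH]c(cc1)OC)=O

C

[CX3](=O)[OX2H0][#6] describes a carbonyl carbon bonded to an oxygen that is itself bonded to carbon (no H on that O) (an ester).
(A) has a methoxy ether (-OCH3) but the ether oxygen is not adjacent to a C=O carbon.
(B) has a primary amide (-C(=O)NH2) but the carbonyl is bonded to N, not to an O-C linkage.
(C) contains a methyl-ester group (-C(=O)OCH3), which satisfies every atom and bond constraint.
(D) has a methoxy ether (-OCH3) but the ether oxygen is not adjacent to a C=O carbon.
So the answer is (C).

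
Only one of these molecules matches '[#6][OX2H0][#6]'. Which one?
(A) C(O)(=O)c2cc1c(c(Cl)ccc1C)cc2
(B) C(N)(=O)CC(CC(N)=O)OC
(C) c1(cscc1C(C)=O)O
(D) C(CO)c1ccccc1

B

[#6][OX2H0][#6] describes an aliphatic oxygen bridging two carbons with no H on the oxygen (an ether).
(A) has a carboxylic acid group (-C(=O)OH) but the -OH oxygen has H1; the =O is OX1, not OX2.
(B) contains a methoxy ether (-OCH3), which satisfies every atom and bond constraint.
(C) has a hydroxyl group (-OH) but the oxygen has H1, not H0 bridging two carbons.
(D) has a hydroxyl group (-OH) but the oxygen has H1, not H0 bridging two carbons.
So the answer is (B).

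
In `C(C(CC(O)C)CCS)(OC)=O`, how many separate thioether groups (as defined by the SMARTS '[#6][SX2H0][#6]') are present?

[#6][SX2H0][#6] is the SMARTS for a thioether: an aliphatic sulfur bridging two carbons with no H on the sulfur.
The molecule has a thiol (-SH), but the sulfur has H1, not H0 bridging two carbons; nothing else fits, so there are 0 matches.

0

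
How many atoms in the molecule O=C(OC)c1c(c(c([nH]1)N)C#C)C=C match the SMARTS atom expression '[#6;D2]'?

The query [#6;D2] means: any carbon bonded to exactly two heavy atoms.
Check the 14 heavy atoms by environment: 1× n (aromatic, D2) → no; 4× c (aromatic, D3) → no; 2× C (D2) → match; 3× C (D1) → no; 1× C (D3) → no; 1× O (D1) → no; 1× O (D2) → no; 1× N (D1) → no.
That gives 2 matching atoms.

2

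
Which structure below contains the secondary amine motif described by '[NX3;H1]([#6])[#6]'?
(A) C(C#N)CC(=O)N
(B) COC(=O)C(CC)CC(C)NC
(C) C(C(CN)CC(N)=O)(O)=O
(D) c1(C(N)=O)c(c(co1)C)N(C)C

B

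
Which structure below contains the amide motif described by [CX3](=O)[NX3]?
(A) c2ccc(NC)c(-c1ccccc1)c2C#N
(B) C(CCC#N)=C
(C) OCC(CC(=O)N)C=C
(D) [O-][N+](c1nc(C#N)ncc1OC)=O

C

[CX3](=O)[NX3] describes a carbonyl carbon bonded to a trivalent nitrogen (an amide).
(A) has a nitrile (-C#N) but the nitrile N is NX1 (triple-bonded), not NX3.
(B) has a nitrile (-C#N) but the nitrile N is NX1 (triple-bonded), not NX3.
(C) contains a primary amide (-C(=O)NH2), which satisfies every atom and bond constraint.
(D) has a nitrile (-C#N) but the nitrile N is NX1 (triple-bonded), not NX3.
So the answer is (C).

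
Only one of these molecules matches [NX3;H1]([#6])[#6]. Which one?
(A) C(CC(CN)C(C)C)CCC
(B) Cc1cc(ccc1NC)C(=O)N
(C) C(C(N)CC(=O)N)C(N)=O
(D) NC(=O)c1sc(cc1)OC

B

[NX3;H1]([#6])[#6] describes a trivalent nitrogen with one H, bonded to two carbons (a secondary amine).
(A) has a primary amino group (-NH2) but the nitrogen has H2 and only one carbon neighbour.
(B) contains an N-methylamino group (-NHCH3), which satisfies every atom and bond constraint.
(C) has a primary amide (-C(=O)NH2) but the -C(=O)NH2 nitrogen has H2, not H1.
(D) has a primary amide (-C(=O)NH2) but the -C(=O)NH2 nitrogen has H2, not H1.
So the answer is (B).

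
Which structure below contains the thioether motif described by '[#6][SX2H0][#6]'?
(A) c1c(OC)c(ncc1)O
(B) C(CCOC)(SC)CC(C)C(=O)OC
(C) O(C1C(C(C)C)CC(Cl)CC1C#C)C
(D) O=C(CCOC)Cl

B

[#6][SX2H0][#6] describes an aliphatic sulfur bridging two carbons with no H on the sulfur (a thioether).
(A) has a methoxy ether (-OCH3) but the bridging atom is O, not S.
(B) contains a methylthio ether (-SCH3), which satisfies every atom and bond constraint.
(C) has a methoxy ether (-OCH3) but the bridging atom is O, not S.
(D) has a methoxy ether (-OCH3) but the bridging atom is O, not S.
So the answer is (B).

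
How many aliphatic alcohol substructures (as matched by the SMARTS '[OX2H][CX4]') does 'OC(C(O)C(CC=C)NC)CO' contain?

[OX2H][CX4] is the SMARTS for an aliphatic alcohol: a hydroxyl oxygen bound to an sp3 (X4) carbon.
The molecule carries 3 separate instances of a hydroxyl group (-OH) meeting every constraint; each maps to a distinct set of atoms, giving 3 matches.

3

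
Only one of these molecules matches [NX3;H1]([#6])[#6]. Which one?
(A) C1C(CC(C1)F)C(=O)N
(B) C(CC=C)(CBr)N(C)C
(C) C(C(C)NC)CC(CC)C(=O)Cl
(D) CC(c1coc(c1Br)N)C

C

[NX3;H1]([#6])[#6] describes a trivalent nitrogen with one H, bonded to two carbons (a secondary amine).
(A) has a primary amide (-C(=O)NH2) but the -C(=O)NH2 nitrogen has H2, not H1.
(B) has a dimethylamino group (-N(CH3)2) but the nitrogen has H0, not H1.
(C) contains an N-methylamino group (-NHCH3), which satisfies every atom and bond constraint.
(D) has a primary amino group (-NH2) but the nitrogen has H2 and only one carbon neighbour.
So the answer is (C).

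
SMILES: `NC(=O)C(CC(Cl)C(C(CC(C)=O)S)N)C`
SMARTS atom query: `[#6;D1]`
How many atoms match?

2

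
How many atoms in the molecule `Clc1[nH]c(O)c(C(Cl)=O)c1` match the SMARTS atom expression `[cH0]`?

3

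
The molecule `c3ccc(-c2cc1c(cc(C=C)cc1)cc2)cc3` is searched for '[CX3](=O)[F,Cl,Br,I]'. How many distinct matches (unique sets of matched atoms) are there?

[CX3](=O)[F,Cl,Br,I] is the SMARTS for an acyl halide: a carbonyl carbon bonded to a halogen.
No fragment in the molecule satisfies every constraint, giving 0 matches.

0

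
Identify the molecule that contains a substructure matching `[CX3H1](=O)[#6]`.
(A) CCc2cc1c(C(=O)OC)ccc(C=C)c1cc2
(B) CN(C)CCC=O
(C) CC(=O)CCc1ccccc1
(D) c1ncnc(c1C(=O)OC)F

[CX3H1](=O)[#6] describes an sp2 carbon with one H, double-bonded to O and single-bonded to carbon (an aldehyde).
(A) has a methyl-ester group (-C(=O)OCH3) but the carbonyl carbon has H0, not H1.
(B) contains an aldehyde (-CHO), which satisfies every atom and bond constraint.
(C) has an acetyl/ketone group (-C(=O)CH3) but the carbonyl carbon has H0 (two carbon neighbours), not H1.
(D) has a methyl-ester group (-C(=O)OCH3) but the carbonyl carbon has H0, not H1.
So the answer is (B).

B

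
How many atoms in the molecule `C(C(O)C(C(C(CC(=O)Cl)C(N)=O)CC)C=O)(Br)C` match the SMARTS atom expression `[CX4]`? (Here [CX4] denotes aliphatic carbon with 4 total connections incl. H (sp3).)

9

Check the 19 heavy atoms by environment: 9× C (X4) → match; 3× C (X3) → no; 3× O (X1) → no; 1× Br (X1) → no; 1× N (X3) → no; 1× Cl (X1) → no; 1× O (X2) → no.
That gives 9 matching atoms.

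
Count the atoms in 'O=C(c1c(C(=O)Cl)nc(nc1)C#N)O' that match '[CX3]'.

2

Check the 14 heavy atoms by environment: 2× n (aromatic, X2) → no; 4× c (aromatic, X3) → no; 2× C (X3) → match; 2× O (X1) → no; 1× Cl (X1) → no; 1× C (X2) → no; 1× N (X1) → no; 1× O (X2) → no.
That gives 2 matching atoms.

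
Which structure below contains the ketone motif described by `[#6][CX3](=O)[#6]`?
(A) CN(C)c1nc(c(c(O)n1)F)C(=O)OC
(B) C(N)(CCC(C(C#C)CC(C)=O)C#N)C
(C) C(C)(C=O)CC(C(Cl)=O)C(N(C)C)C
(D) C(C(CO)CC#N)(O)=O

B

[#6][CX3](=O)[#6] describes a carbonyl carbon (no H) flanked by two carbons (a ketone).
(A) has a methyl-ester group (-C(=O)OCH3) but one neighbour of the carbonyl carbon is O, not C.
(B) contains an acetyl/ketone group (-C(=O)CH3), which satisfies every atom and bond constraint.
(C) has an aldehyde (-CHO) but the carbonyl carbon has H1, so it is not flanked by two carbons.
(D) has a carboxylic acid group (-C(=O)OH) but one neighbour of the carbonyl carbon is O, not C.
So the answer is (B).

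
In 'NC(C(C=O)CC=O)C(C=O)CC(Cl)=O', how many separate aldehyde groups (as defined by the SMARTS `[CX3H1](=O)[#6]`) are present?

3

[CX3H1](=O)[#6] is the SMARTS for an aldehyde: an sp2 carbon with one H, double-bonded to O and single-bonded to carbon.
The molecule carries 3 separate instances of an aldehyde (-CHO) meeting every constraint; each maps to a distinct set of atoms, giving 3 matches.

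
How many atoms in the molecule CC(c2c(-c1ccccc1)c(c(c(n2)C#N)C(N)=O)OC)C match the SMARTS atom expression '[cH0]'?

6

Check the 22 heavy atoms by environment: 1× n (aromatic, H0) → no; 6× c (aromatic, H0) → match; 2× O (H0) → no; 3× C (H3) → no; 1× C (H1) → no; 2× C (H0) → no; 1× N (H2) → no; 1× N (H0) → no; 5× c (aromatic, H1) → no.
That gives 6 matching atoms.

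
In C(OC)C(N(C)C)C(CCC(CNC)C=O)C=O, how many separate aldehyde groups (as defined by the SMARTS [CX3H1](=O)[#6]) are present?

[CX3H1](=O)[#6] is the SMARTS for an aldehyde: an sp2 carbon with one H, double-bonded to O and single-bonded to carbon.
The molecule carries 2 separate instances of an aldehyde (-CHO) meeting every constraint; each maps to a distinct set of atoms, giving 2 matches.

2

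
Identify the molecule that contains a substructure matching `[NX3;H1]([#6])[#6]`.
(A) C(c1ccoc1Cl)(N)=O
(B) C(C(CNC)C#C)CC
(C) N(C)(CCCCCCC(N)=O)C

B

[NX3;H1]([#6])[#6] describes a trivalent nitrogen with one H, bonded to two carbons (a secondary amine).
(A) has a primary amide (-C(=O)NH2) but the -C(=O)NH2 nitrogen has H2, not H1.
(B) contains an N-methylamino group (-NHCH3), which satisfies every atom and bond constraint.
(C) has a primary amide (-C(=O)NH2) but the -C(=O)NH2 nitrogen has H2, not H1.
So the answer is (B).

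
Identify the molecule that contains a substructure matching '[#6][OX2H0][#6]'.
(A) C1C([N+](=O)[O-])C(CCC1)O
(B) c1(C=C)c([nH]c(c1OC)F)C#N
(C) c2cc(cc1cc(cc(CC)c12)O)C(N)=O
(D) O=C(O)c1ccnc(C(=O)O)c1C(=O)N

B

[#6][OX2H0][#6] describes an aliphatic oxygen bridging two carbons with no H on the oxygen (an ether).
(A) has a hydroxyl group (-OH) but the oxygen has H1, not H0 bridging two carbons.
(B) contains a methoxy ether (-OCH3), which satisfies every atom and bond constraint.
(C) has a hydroxyl group (-OH) but the oxygen has H1, not H0 bridging two carbons.
(D) has a carboxylic acid group (-C(=O)OH) but the -OH oxygen has H1; the =O is OX1, not OX2.
So the answer is (B).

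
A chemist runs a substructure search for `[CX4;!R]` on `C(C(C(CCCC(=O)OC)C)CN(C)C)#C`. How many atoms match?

10

The query [CX4;!R] means: aliphatic carbon with four total connections, not in a ring.
Check the 16 heavy atoms by environment: 10× C (X4, acyclic) → match; 1× N (X3, acyclic) → no; 2× C (X2, acyclic) → no; 1× C (X3, acyclic) → no; 1× O (X1, acyclic) → no; 1× O (X2, acyclic) → no.
That gives 10 matching atoms.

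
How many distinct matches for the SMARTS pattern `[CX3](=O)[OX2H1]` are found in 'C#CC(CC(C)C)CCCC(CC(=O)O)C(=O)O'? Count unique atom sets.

[CX3](=O)[OX2H1] is the SMARTS for a carboxylic acid: an sp2 carbon double-bonded to O and single-bonded to an -OH oxygen.
The molecule carries 2 separate instances of a carboxylic acid group (-C(=O)OH) meeting every constraint; each maps to a distinct set of atoms, giving 2 matches.

2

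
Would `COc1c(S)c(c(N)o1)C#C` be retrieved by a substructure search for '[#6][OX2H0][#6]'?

The pattern [#6][OX2H0][#6] describes an aliphatic oxygen bridging two carbons with no H on the oxygen — an ether.
The molecule carries a methoxy ether (-OCH3), whose atoms satisfy every constraint of the query, so the pattern matches.

Yes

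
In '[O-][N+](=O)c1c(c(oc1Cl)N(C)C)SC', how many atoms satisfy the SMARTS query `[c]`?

4

The query [c] means: lowercase c matches aromatic carbon only.
Check the 14 heavy atoms by environment: 1× o (aromatic) → no; 4× c (aromatic) → match; 1× N (charge +1) → no; 1× O (charge -1) → no; 1× O → no; 1× S → no; 3× C → no; 1× Cl → no; 1× N → no.
That gives 4 matching atoms.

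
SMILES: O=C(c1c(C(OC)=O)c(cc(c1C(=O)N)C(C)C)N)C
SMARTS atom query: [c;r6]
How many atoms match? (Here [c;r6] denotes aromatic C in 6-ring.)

Check the 20 heavy atoms by environment: 6× c (aromatic, in 6-ring) → match; 8× C (acyclic) → no; 4× O (acyclic) → no; 2× N (acyclic) → no.
That gives 6 matching atoms.

6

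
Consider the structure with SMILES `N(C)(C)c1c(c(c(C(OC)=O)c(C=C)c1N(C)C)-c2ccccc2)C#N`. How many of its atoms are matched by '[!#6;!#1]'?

5

Check the 26 heavy atoms by environment: 12× c (aromatic) → no; 9× C → no; 2× O → match; 3× N → match.
Summing the matching environments: 2 + 3 = 5 matching atoms.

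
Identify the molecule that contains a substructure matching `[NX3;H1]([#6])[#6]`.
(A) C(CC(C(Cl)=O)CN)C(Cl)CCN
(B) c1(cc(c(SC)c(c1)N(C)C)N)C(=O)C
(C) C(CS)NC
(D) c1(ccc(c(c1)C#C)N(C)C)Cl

[NX3;H1]([#6])[#6] describes a trivalent nitrogen with one H, bonded to two carbons (a secondary amine).
(A) has a primary amino group (-NH2) but the nitrogen has H2 and only one carbon neighbour.
(B) has a primary amino group (-NH2) but the nitrogen has H2 and only one carbon neighbour.
(C) contains an N-methylamino group (-NHCH3), which satisfies every atom and bond constraint.
(D) has a dimethylamino group (-N(CH3)2) but the nitrogen has H0, not H1.
So the answer is (C).

C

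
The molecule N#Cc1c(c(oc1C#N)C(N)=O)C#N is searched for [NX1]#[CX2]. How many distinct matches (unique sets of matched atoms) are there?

3

[NX1]#[CX2] is the SMARTS for a nitrile: a nitrogen triple-bonded to a two-connected carbon.
The molecule carries 3 separate instances of a nitrile (-C#N) meeting every constraint; each maps to a distinct set of atoms, giving 3 matches.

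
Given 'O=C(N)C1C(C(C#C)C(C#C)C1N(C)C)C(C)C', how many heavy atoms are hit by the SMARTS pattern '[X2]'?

4

The query [X2] means: any atom with exactly two total connections (bonds + H).
Check the 18 heavy atoms by environment: 10× C (X4) → no; 4× C (X2) → match; 1× C (X3) → no; 1× O (X1) → no; 2× N (X3) → no.
That gives 4 matching atoms.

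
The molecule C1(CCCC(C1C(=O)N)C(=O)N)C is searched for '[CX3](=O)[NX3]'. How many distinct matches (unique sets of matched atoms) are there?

[CX3](=O)[NX3] is the SMARTS for an amide: a carbonyl carbon bonded to a trivalent nitrogen.
The molecule carries 2 separate instances of a primary amide (-C(=O)NH2) meeting every constraint; each maps to a distinct set of atoms, giving 2 matches.

2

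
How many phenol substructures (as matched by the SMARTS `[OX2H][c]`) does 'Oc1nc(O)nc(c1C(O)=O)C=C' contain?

[OX2H][c] is the SMARTS for a phenol: a hydroxyl oxygen attached to an aromatic carbon.
The molecule carries 2 separate instances of a hydroxyl group (-OH) meeting every constraint; each maps to a distinct set of atoms, giving 2 matches.

2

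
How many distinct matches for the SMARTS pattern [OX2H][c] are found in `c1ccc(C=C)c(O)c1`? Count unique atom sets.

[OX2H][c] is the SMARTS for a phenol: a hydroxyl oxygen attached to an aromatic carbon.
Exactly one fragment in the molecule meets all constraints, giving 1 match.

1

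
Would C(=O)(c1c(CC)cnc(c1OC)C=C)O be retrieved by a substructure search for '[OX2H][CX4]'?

No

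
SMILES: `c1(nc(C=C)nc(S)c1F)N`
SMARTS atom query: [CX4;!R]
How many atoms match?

Check the 11 heavy atoms by environment: 2× n (aromatic, X2, in 6-ring) → no; 4× c (aromatic, X3, in 6-ring) → no; 1× N (X3, acyclic) → no; 1× S (X2, acyclic) → no; 1× F (X1, acyclic) → no; 2× C (X3, acyclic) → no.
No environment satisfies the query, so 0 matching atoms.

0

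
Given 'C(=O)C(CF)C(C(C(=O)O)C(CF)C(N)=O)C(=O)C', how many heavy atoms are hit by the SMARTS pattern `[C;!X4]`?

4

The query [C;!X4] means: aliphatic carbon that does not have four total connections.
Check the 19 heavy atoms by environment: 7× C (X4) → no; 2× F (X1) → no; 4× C (X3) → match; 4× O (X1) → no; 1× O (X2) → no; 1× N (X3) → no.
That gives 4 matching atoms.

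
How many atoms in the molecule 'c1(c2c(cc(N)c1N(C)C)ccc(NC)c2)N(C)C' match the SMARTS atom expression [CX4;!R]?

The query [CX4;!R] means: aliphatic carbon with four total connections, not in a ring.
Check the 19 heavy atoms by environment: 10× c (aromatic, X3, in 6-ring) → no; 4× N (X3, acyclic) → no; 5× C (X4, acyclic) → match.
That gives 5 matching atoms.

5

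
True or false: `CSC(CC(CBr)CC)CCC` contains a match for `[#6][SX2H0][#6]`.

The pattern [#6][SX2H0][#6] describes an aliphatic sulfur bridging two carbons with no H on the sulfur — a thioether.
The molecule carries a methylthio ether (-SCH3), whose atoms satisfy every constraint of the query, so the pattern matches.

True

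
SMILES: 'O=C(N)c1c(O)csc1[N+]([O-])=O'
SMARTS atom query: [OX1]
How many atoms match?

3

The query [OX1] means: aliphatic oxygen with one total connection — typically a carbonyl =O or an oxide.
Check the 12 heavy atoms by environment: 1× s (aromatic, X2) → no; 4× c (aromatic, X3) → no; 1× O (X2) → no; 1× N (charge +1, X3) → no; 1× O (charge -1, X1) → match; 2× O (X1) → match; 1× C (X3) → no; 1× N (X3) → no.
Summing the matching environments: 1 + 2 = 3 matching atoms.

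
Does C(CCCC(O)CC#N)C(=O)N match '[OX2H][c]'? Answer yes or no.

No

The pattern [OX2H][c] describes a hydroxyl oxygen attached to an aromatic carbon — a phenol.
The closest candidate here is a hydroxyl group (-OH), but the -OH is on an aliphatic carbon, not an aromatic c. No other fragment satisfies the full query, so there is no match.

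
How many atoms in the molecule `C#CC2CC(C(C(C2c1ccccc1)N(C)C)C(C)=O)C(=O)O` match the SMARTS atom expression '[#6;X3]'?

The query [#6;X3] means: any carbon (aromatic or not) with three total connections.
Check the 23 heavy atoms by environment: 9× C (X4) → no; 2× C (X3) → match; 2× O (X1) → no; 1× O (X2) → no; 6× c (aromatic, X3) → match; 1× N (X3) → no; 2× C (X2) → no.
Summing the matching environments: 2 + 6 = 8 matching atoms.

8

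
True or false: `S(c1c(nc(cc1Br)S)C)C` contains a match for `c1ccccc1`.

False

The pattern c1ccccc1 describes six aromatic carbons in a ring — a benzene ring.
The closest candidate here is a methyl group (-CH3), but no six-membered all-carbon aromatic ring is present. No other fragment satisfies the full query, so there is no match.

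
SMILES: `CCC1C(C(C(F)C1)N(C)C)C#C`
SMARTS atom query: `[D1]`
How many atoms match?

5

The query [D1] means: atom with exactly one heavy-atom neighbour (degree 1).
Check the 13 heavy atoms by environment: 4× C (D3) → no; 3× C (D2) → no; 1× N (D3) → no; 4× C (D1) → match; 1× F (D1) → match.
Summing the matching environments: 4 + 1 = 5 matching atoms.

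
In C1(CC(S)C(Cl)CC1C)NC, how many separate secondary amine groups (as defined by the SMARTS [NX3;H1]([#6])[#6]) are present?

1

[NX3;H1]([#6])[#6] is the SMARTS for a secondary amine: a trivalent nitrogen with one H, bonded to two carbons.
Exactly one fragment in the molecule meets all constraints, giving 1 match.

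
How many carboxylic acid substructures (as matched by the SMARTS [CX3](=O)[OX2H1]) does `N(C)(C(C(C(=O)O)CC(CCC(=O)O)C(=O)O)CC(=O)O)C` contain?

[CX3](=O)[OX2H1] is the SMARTS for a carboxylic acid: an sp2 carbon double-bonded to O and single-bonded to an -OH oxygen.
The molecule carries 4 separate instances of a carboxylic acid group (-C(=O)OH) meeting every constraint; each maps to a distinct set of atoms, giving 4 matches.

4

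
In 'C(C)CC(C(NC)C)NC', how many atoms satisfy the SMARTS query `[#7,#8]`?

2

The query [#7,#8] means: nitrogen or oxygen (comma = OR).
Check the 10 heavy atoms by environment: 8× C → no; 2× N → match.
That gives 2 matching atoms.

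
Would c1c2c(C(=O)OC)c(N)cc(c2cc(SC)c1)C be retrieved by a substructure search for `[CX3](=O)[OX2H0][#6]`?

The pattern [CX3](=O)[OX2H0][#6] describes a carbonyl carbon bonded to an oxygen that is itself bonded to carbon (no H on that O) — an ester.
The molecule carries a methyl-ester group (-C(=O)OCH3), whose atoms satisfy every constraint of the query, so the pattern matches.

Yes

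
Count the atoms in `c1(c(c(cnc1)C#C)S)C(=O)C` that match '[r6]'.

6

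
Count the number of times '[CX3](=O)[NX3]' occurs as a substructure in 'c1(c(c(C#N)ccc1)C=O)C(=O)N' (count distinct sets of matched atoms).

1

[CX3](=O)[NX3] is the SMARTS for an amide: a carbonyl carbon bonded to a trivalent nitrogen.
Exactly one fragment in the molecule meets all constraints, giving 1 match.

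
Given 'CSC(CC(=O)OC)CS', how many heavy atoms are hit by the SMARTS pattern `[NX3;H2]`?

0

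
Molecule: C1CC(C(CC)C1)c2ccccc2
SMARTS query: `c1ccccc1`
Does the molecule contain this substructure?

Yes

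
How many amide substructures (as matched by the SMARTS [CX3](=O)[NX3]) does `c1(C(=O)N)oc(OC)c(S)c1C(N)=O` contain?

2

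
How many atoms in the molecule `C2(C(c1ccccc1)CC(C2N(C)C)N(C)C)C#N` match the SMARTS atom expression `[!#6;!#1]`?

3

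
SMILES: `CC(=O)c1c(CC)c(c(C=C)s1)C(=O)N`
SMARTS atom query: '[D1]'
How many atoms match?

6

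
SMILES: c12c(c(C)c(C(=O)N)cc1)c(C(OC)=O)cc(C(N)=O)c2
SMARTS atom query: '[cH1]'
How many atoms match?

The query [cH1] means: aromatic carbon bearing exactly one hydrogen.
Check the 21 heavy atoms by environment: 6× c (aromatic, H0) → no; 4× c (aromatic, H1) → match; 3× C (H0) → no; 4× O (H0) → no; 2× N (H2) → no; 2× C (H3) → no.
That gives 4 matching atoms.

4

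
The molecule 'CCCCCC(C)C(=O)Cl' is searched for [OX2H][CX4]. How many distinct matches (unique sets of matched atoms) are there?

0

[OX2H][CX4] is the SMARTS for an aliphatic alcohol: a hydroxyl oxygen bound to an sp3 (X4) carbon.
No fragment in the molecule satisfies every constraint, giving 0 matches.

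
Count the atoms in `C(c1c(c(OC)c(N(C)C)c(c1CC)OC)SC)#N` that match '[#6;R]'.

The query [#6;R] means: carbon that is part of a ring.
Check the 19 heavy atoms by environment: 6× c (aromatic, in 6-ring) → match; 1× S (acyclic) → no; 8× C (acyclic) → no; 2× O (acyclic) → no; 2× N (acyclic) → no.
That gives 6 matching atoms.

6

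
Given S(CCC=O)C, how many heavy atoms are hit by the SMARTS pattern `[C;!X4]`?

The query [C;!X4] means: aliphatic carbon that does not have four total connections.
Check the 6 heavy atoms by environment: 3× C (X4) → no; 1× S (X2) → no; 1× C (X3) → match; 1× O (X1) → no.
That gives 1 matching atom.

1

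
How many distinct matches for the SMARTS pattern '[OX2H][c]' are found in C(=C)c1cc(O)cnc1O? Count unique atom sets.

2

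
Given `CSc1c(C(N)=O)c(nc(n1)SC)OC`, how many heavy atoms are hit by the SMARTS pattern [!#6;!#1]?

The query [!#6;!#1] means: not carbon and not hydrogen — any heteroatom.
Check the 15 heavy atoms by environment: 2× n (aromatic) → match; 4× c (aromatic) → no; 4× C → no; 2× O → match; 1× N → match; 2× S → match.
Summing the matching environments: 2 + 2 + 1 + 2 = 7 matching atoms.

7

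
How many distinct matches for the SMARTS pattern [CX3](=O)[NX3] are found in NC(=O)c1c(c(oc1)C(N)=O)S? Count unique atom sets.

[CX3](=O)[NX3] is the SMARTS for an amide: a carbonyl carbon bonded to a trivalent nitrogen.
The molecule carries 2 separate instances of a primary amide (-C(=O)NH2) meeting every constraint; each maps to a distinct set of atoms, giving 2 matches.

2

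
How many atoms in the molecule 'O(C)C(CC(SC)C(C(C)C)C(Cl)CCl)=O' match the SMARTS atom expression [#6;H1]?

4

The query [#6;H1] means: any carbon bearing exactly one hydrogen.
Check the 16 heavy atoms by environment: 2× C (H2) → no; 4× C (H1) → match; 1× C (H0) → no; 2× O (H0) → no; 4× C (H3) → no; 2× Cl (H0) → no; 1× S (H0) → no.
That gives 4 matching atoms.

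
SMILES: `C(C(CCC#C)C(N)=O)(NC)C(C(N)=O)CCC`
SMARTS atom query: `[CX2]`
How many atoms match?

2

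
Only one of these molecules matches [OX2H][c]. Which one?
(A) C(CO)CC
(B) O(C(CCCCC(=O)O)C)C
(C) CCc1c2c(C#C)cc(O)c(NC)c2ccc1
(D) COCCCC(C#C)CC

C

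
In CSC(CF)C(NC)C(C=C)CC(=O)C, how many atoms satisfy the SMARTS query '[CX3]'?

3

The query [CX3] means: C with X3: aliphatic carbon with exactly 3 total connections.
Check the 15 heavy atoms by environment: 8× C (X4) → no; 1× S (X2) → no; 1× N (X3) → no; 1× F (X1) → no; 3× C (X3) → match; 1× O (X1) → no.
That gives 3 matching atoms.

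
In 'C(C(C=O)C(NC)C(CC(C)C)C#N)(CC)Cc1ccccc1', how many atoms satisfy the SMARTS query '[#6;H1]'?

11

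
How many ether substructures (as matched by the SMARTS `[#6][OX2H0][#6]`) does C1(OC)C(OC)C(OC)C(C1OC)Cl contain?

[#6][OX2H0][#6] is the SMARTS for an ether: an aliphatic oxygen bridging two carbons with no H on the oxygen.
The molecule carries 4 separate instances of a methoxy ether (-OCH3) meeting every constraint; each maps to a distinct set of atoms, giving 4 matches.

4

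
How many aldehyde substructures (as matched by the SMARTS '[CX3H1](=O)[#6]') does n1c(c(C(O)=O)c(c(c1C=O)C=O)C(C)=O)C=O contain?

[CX3H1](=O)[#6] is the SMARTS for an aldehyde: an sp2 carbon with one H, double-bonded to O and single-bonded to carbon.
The molecule carries 3 separate instances of an aldehyde (-CHO) meeting every constraint; each maps to a distinct set of atoms, giving 3 matches.

3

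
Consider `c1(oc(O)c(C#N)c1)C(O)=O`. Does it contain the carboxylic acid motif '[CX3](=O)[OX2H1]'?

Yes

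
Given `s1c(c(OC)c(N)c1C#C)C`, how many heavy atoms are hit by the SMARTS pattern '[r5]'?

The query [r5] means: r5 matches atoms in a five-membered ring.
Check the 11 heavy atoms by environment: 1× s (aromatic, in 5-ring) → match; 4× c (aromatic, in 5-ring) → match; 1× N (acyclic) → no; 1× O (acyclic) → no; 4× C (acyclic) → no.
Summing the matching environments: 1 + 4 = 5 matching atoms.

5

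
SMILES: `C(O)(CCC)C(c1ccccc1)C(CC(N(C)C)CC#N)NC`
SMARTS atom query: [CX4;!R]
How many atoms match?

12

The query [CX4;!R] means: aliphatic carbon with four total connections, not in a ring.
Check the 23 heavy atoms by environment: 12× C (X4, acyclic) → match; 1× O (X2, acyclic) → no; 2× N (X3, acyclic) → no; 6× c (aromatic, X3, in 6-ring) → no; 1× C (X2, acyclic) → no; 1× N (X1, acyclic) → no.
That gives 12 matching atoms.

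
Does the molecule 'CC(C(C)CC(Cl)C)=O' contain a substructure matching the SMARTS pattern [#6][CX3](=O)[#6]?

Yes

The pattern [#6][CX3](=O)[#6] describes a carbonyl carbon (no H) flanked by two carbons — a ketone.
The molecule carries an acetyl/ketone group (-C(=O)CH3), whose atoms satisfy every constraint of the query, so the pattern matches.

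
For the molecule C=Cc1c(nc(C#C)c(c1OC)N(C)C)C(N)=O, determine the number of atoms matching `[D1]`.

7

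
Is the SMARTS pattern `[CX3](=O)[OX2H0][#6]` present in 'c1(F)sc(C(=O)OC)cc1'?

Yes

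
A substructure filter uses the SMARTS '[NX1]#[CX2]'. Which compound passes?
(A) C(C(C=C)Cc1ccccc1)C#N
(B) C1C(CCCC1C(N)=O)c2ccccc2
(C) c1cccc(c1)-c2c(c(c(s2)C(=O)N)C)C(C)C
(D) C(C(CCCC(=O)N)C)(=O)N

A

[NX1]#[CX2] describes a nitrogen triple-bonded to a two-connected carbon (a nitrile).
(A) contains a nitrile (-C#N), which satisfies every atom and bond constraint.
(B) has a primary amide (-C(=O)NH2) but the nitrogen is NX3, not NX1.
(C) has a primary amide (-C(=O)NH2) but the nitrogen is NX3, not NX1.
(D) has a primary amide (-C(=O)NH2) but the nitrogen is NX3, not NX1.
So the answer is (A).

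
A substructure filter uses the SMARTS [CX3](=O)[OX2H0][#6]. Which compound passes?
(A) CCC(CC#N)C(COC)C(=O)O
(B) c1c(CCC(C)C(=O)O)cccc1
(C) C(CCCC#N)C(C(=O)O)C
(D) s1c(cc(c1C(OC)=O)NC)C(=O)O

D

[CX3](=O)[OX2H0][#6] describes a carbonyl carbon bonded to an oxygen that is itself bonded to carbon (no H on that O) (an ester).
(A) has a methoxy ether (-OCH3) but the ether oxygen is not adjacent to a C=O carbon.
(B) has a carboxylic acid group (-C(=O)OH) but the singly-bonded O carries H (OX2H1, not H0).
(C) has a carboxylic acid group (-C(=O)OH) but the singly-bonded O carries H (OX2H1, not H0).
(D) contains a methyl-ester group (-C(=O)OCH3), which satisfies every atom and bond constraint.
So the answer is (D).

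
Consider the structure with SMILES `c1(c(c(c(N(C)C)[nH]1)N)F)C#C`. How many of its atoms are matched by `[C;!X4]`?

2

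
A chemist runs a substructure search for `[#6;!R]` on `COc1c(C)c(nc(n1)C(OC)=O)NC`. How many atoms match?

The query [#6;!R] means: carbon not in any ring.
Check the 15 heavy atoms by environment: 2× n (aromatic, in 6-ring) → no; 4× c (aromatic, in 6-ring) → no; 1× N (acyclic) → no; 5× C (acyclic) → match; 3× O (acyclic) → no.
That gives 5 matching atoms.

5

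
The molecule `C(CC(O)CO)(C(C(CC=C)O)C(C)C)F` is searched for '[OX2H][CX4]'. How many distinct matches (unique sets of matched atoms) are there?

3

[OX2H][CX4] is the SMARTS for an aliphatic alcohol: a hydroxyl oxygen bound to an sp3 (X4) carbon.
The molecule carries 3 separate instances of a hydroxyl group (-OH) meeting every constraint; each maps to a distinct set of atoms, giving 3 matches.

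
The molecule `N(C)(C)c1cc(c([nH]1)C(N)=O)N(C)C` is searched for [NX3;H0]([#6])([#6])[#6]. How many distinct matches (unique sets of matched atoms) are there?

2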